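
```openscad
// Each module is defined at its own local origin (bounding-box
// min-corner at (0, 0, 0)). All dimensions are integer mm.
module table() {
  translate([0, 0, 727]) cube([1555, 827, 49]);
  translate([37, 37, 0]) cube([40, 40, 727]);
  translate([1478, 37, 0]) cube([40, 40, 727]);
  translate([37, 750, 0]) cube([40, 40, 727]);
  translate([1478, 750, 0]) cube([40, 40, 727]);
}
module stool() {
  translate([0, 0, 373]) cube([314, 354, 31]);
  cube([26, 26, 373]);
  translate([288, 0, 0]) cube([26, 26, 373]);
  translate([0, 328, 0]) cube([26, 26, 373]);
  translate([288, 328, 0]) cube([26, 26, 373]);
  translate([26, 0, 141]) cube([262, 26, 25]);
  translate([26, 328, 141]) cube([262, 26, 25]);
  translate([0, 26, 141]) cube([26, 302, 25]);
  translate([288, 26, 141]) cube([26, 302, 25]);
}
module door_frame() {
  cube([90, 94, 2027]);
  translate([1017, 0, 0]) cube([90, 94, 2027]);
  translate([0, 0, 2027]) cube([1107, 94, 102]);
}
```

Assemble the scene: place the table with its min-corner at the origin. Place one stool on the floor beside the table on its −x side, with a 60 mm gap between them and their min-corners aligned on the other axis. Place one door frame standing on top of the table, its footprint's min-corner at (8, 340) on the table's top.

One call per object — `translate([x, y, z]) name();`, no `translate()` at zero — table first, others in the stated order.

table();
translate([-374, 0, 0]) stool();
translate([8, 340, 776]) door_frame();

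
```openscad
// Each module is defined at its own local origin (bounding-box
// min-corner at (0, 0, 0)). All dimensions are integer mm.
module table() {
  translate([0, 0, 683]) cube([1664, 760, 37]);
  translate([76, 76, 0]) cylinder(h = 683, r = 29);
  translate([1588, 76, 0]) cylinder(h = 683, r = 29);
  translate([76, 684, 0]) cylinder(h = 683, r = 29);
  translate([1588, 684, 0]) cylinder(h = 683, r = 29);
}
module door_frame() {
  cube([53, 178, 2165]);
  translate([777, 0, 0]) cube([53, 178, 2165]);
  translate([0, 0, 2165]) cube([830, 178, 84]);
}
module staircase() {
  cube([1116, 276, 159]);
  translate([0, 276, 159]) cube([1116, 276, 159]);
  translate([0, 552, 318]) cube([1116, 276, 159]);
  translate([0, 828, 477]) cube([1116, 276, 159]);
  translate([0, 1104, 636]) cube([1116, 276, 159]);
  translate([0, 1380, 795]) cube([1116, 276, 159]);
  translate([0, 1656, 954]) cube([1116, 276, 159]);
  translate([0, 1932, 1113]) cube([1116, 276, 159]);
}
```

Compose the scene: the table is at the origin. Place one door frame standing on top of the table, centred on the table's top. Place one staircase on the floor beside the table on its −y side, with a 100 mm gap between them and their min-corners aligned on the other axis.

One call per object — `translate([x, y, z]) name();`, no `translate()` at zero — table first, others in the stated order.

table();
translate([417, 291, 720]) door_frame();
translate([0, -2308, 0]) staircase();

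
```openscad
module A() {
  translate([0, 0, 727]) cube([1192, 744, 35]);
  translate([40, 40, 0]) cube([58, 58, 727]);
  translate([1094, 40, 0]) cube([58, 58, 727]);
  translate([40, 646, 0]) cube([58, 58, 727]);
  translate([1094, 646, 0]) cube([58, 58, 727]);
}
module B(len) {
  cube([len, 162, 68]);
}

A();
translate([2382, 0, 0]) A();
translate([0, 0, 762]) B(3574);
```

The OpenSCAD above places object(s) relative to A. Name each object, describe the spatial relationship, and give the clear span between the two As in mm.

Second table starts at x = 2382; first ends at x = 1192; clear span = 2382 − 1192 = 1190 mm.

A is a table. B is a beam. A beam spans the tops of two tables. The clear span between the two tables is 1190 mm.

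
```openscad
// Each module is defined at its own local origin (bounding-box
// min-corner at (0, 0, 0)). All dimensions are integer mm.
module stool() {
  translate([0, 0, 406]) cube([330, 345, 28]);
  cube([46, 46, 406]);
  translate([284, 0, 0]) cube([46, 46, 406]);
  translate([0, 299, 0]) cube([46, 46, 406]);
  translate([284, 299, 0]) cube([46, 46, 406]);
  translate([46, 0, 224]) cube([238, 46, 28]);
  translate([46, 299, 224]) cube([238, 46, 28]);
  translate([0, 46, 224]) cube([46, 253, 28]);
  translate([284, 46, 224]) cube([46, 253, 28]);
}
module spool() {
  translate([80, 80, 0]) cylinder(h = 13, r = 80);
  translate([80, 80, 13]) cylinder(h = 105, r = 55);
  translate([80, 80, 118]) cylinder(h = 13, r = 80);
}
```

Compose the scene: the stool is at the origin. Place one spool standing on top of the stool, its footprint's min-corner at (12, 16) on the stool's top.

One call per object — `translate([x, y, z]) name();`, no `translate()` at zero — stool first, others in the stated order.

stool();
translate([12, 16, 434]) spool();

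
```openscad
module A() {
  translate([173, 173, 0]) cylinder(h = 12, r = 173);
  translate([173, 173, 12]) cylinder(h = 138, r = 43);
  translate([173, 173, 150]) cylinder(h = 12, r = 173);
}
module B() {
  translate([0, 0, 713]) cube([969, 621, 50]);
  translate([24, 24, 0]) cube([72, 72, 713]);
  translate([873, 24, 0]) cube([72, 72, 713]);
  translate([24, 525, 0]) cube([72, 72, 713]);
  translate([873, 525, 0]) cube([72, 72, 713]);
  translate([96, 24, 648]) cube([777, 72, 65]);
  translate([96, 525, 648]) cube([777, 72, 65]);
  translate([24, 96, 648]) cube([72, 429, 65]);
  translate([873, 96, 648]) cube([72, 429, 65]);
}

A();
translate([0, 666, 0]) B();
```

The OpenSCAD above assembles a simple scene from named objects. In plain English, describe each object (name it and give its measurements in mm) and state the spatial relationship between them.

A is a spool: two coaxial disc flanges of radius 173 mm and thickness 12 mm, joined by a core cylinder of radius 43 mm and height 138 mm. The lower flange rests on z = 0 and the three cylinders share a vertical axis.

B is a rectangular dining table. The top is 969×621×50 mm with its upper surface at z = 763 mm. It stands on four 72×72 mm square legs, each inset 24 mm from the nearest pair of top edges, running from the floor to the underside of the top. Four apron rails, 72 mm thick and 65 mm tall, run between adjacent legs with their top edges flush with the underside of the top and their outer faces flush with the legs' outer faces.

The table is on the floor beside the spool on its +y side.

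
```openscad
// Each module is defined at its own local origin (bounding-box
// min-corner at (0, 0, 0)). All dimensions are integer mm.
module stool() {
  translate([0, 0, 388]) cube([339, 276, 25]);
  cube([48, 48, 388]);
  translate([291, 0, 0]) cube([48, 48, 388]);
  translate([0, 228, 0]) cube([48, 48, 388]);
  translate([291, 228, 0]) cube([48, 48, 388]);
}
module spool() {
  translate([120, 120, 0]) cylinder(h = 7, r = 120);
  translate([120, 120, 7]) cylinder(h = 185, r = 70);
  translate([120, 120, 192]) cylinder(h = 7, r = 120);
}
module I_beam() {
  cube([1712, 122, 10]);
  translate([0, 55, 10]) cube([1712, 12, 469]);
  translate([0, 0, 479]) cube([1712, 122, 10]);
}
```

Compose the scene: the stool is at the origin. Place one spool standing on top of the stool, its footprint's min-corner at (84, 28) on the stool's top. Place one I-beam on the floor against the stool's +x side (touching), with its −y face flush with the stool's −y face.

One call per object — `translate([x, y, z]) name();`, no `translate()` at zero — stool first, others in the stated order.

stool();
translate([84, 28, 413]) spool();
translate([339, 0, 0]) I_beam();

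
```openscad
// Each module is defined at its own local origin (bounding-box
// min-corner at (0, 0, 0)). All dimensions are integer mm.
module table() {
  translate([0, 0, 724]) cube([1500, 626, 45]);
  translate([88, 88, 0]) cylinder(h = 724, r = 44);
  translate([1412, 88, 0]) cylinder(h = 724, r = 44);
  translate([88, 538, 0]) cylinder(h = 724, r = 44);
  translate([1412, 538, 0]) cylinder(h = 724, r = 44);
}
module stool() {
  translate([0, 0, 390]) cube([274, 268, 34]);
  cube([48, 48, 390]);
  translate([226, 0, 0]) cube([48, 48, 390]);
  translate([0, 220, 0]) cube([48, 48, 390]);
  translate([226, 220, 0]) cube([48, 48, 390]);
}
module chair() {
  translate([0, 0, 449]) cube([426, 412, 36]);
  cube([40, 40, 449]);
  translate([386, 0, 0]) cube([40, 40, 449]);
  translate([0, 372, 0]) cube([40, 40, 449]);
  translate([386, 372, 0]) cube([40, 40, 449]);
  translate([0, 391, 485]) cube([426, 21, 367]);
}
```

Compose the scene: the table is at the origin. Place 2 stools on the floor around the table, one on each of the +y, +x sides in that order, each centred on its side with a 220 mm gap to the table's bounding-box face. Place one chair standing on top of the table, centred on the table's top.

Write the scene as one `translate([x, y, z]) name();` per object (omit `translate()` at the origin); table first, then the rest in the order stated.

table();
translate([613, 846, 0]) stool();
translate([1720, 179, 0]) stool();
translate([537, 107, 769]) chair();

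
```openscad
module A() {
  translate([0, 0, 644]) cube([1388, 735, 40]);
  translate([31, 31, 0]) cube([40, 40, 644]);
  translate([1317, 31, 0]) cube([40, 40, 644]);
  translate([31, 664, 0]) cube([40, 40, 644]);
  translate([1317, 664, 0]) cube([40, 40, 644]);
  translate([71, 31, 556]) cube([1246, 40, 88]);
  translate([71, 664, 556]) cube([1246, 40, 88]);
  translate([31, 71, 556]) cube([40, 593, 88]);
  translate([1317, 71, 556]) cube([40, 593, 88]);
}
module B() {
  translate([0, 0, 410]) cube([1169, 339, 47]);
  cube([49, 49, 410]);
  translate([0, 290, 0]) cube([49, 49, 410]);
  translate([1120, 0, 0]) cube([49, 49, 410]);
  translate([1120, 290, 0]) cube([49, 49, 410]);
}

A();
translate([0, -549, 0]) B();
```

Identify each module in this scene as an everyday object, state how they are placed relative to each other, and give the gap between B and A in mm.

The bench's nearest face is 210 mm from the table's −y face.

A is a table. B is a bench. The bench is on the floor beside the table on its −y side. The gap between the bench and the table is 210 mm.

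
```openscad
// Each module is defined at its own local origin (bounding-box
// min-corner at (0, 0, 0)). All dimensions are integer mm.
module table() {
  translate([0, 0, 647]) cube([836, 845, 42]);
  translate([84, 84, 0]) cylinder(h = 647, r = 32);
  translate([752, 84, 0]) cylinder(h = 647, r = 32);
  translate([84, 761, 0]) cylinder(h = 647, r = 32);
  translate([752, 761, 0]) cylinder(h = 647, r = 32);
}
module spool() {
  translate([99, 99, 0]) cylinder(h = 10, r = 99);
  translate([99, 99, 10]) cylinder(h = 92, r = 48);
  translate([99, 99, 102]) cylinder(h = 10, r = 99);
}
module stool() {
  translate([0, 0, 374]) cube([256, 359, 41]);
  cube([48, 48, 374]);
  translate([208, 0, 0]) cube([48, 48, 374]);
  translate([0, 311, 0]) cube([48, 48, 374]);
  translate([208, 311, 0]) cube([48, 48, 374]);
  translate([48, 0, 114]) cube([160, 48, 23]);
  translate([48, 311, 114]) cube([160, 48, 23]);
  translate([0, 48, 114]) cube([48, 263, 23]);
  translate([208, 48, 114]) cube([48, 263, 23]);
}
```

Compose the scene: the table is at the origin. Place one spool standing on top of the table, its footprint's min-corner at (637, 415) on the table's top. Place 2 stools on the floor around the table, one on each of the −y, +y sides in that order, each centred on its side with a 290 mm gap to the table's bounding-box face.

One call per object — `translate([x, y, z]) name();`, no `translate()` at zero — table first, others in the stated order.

table();
translate([637, 415, 689]) spool();
translate([290, -649, 0]) stool();
translate([290, 1135, 0]) stool();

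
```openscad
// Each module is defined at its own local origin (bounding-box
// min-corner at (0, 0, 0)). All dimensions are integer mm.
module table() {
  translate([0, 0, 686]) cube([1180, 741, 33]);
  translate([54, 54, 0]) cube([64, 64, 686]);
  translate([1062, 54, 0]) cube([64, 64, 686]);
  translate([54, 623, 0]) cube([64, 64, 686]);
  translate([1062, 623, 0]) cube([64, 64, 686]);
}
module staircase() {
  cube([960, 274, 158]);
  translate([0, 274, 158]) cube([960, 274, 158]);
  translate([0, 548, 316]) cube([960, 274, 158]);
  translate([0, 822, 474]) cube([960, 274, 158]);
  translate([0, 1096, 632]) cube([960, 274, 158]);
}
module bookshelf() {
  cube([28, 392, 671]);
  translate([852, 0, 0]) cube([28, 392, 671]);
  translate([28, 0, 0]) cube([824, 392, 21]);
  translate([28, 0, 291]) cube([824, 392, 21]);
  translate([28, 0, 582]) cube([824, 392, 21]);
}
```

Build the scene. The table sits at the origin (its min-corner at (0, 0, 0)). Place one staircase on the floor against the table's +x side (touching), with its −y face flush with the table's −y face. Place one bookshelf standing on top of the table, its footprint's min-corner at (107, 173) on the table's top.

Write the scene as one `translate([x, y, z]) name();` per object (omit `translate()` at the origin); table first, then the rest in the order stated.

table();
translate([1180, 0, 0]) staircase();
translate([107, 173, 719]) bookshelf();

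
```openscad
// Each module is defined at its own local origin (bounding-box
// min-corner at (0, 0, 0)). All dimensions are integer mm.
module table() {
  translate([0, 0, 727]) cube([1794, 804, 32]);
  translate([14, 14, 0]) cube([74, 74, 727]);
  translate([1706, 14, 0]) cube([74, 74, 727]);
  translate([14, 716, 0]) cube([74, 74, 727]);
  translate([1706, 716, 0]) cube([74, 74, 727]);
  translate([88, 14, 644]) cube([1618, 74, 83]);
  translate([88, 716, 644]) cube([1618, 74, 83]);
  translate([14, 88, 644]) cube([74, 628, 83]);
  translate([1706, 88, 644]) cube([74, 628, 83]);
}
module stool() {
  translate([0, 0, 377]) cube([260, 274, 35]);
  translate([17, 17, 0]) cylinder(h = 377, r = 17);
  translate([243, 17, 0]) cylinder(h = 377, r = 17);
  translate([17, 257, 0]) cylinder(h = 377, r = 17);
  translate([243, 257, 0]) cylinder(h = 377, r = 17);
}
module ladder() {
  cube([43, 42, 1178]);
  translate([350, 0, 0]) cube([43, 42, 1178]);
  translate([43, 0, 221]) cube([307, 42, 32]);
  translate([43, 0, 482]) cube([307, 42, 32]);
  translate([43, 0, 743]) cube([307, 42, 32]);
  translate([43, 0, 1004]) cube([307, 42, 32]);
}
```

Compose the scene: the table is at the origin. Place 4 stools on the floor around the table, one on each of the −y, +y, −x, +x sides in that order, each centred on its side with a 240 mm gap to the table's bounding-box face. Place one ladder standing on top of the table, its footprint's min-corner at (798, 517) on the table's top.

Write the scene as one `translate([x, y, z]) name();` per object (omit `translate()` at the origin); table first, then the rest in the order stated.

table();
translate([767, -514, 0]) stool();
translate([767, 1044, 0]) stool();
translate([-500, 265, 0]) stool();
translate([2034, 265, 0]) stool();
translate([798, 517, 759]) ladder();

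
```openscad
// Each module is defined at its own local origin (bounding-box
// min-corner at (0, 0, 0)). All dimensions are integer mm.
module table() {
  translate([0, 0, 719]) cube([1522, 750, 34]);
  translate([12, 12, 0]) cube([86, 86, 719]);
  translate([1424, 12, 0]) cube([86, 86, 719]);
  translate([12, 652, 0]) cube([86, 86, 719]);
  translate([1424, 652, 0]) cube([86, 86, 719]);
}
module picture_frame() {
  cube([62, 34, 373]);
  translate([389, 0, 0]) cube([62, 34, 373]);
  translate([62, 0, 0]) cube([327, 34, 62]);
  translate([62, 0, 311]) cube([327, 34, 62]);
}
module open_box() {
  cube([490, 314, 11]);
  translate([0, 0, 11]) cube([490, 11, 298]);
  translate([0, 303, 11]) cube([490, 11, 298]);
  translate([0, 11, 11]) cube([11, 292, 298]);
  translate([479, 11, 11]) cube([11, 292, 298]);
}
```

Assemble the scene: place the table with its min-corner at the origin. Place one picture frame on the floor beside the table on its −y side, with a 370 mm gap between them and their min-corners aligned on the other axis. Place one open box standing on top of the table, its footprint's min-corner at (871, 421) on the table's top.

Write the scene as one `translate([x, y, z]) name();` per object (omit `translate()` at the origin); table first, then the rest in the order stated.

table();
translate([0, -404, 0]) picture_frame();
translate([871, 421, 753]) open_box();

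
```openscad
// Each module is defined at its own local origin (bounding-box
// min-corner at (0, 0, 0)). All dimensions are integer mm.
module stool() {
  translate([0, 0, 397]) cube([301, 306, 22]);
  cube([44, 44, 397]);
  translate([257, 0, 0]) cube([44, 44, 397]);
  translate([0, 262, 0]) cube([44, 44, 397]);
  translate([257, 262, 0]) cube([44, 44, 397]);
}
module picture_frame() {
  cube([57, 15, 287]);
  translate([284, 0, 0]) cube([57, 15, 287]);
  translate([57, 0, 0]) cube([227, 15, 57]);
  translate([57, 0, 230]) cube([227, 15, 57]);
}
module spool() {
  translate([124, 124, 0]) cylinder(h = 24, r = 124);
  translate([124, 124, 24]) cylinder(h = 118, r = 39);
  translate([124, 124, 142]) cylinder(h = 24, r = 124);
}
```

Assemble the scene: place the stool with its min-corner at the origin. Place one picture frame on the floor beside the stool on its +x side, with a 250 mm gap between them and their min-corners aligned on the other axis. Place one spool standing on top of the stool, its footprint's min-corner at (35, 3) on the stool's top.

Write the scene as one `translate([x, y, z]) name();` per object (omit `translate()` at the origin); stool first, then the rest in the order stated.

stool();
translate([551, 0, 0]) picture_frame();
translate([35, 3, 419]) spool();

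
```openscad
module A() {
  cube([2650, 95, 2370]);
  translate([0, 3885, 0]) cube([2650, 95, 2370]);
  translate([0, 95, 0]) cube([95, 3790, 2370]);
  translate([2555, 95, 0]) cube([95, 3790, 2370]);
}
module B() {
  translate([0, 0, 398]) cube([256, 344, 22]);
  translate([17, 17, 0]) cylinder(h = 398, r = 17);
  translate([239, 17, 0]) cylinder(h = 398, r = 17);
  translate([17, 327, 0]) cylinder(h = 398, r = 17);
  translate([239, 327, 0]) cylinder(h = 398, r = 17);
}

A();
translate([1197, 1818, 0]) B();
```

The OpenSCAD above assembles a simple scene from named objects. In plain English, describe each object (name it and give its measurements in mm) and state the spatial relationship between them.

A is a box-shaped house frame (walls only): outside footprint 2650×3980 mm, wall height 2370 mm, wall thickness 95 mm. The two y-facing walls run the full x-width; the two x-facing walls fit between the inner faces of the y-facing walls.

B is a simple wooden stool: a rectangular seat 256 mm (x) by 344 mm (y), 22 mm thick, top face at z = 420 mm, on four round legs, each 34 mm in diameter. The legs rest on z = 0, each leg's axis is inset half a diameter from the nearest pair of seat edges (so the leg's bounding box is flush with the corner).

The stool sits inside the house frame, centred.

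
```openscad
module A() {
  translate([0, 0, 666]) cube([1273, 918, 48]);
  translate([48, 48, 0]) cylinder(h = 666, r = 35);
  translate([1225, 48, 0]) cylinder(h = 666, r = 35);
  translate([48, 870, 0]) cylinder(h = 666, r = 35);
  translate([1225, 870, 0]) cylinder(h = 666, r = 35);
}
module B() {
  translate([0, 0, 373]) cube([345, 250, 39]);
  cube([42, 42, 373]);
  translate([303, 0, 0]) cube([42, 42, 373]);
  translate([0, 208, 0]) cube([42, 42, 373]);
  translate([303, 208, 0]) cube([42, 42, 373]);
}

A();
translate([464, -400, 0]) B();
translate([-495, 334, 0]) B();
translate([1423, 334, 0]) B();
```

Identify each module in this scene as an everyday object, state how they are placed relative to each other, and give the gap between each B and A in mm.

Each stool's nearest face is 150 mm from the table's bounding box.

A is a table. B is a stool. Three stools sit around the table at the −y, −x, +x sides. The gap between each stool and the table is 150 mm.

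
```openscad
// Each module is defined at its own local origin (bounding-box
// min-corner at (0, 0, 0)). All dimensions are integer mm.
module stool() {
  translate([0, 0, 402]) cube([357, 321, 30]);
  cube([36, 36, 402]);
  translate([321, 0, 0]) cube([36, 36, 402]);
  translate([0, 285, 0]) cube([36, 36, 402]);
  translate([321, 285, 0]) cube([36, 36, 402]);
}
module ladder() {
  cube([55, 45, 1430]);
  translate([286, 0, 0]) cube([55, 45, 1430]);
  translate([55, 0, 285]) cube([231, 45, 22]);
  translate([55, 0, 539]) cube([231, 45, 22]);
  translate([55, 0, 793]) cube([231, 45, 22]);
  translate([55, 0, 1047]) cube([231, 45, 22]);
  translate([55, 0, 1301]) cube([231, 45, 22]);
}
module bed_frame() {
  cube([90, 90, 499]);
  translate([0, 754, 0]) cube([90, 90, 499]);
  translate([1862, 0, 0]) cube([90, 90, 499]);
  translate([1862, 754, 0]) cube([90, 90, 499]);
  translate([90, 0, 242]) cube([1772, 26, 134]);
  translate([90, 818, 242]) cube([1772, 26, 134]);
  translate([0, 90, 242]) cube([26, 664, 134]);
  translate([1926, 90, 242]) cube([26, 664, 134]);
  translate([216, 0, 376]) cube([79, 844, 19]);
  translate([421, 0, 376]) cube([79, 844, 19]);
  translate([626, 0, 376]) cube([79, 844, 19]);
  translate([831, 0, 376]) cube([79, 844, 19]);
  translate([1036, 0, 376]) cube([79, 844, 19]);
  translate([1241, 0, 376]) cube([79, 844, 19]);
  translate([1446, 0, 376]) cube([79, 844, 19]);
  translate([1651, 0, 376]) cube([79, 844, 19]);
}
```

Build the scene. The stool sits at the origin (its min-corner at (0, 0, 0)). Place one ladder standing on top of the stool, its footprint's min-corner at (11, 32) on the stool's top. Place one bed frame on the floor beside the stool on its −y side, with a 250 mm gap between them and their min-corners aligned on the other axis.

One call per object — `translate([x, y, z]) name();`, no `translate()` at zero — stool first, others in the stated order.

stool();
translate([11, 32, 432]) ladder();
translate([0, -1094, 0]) bed_frame();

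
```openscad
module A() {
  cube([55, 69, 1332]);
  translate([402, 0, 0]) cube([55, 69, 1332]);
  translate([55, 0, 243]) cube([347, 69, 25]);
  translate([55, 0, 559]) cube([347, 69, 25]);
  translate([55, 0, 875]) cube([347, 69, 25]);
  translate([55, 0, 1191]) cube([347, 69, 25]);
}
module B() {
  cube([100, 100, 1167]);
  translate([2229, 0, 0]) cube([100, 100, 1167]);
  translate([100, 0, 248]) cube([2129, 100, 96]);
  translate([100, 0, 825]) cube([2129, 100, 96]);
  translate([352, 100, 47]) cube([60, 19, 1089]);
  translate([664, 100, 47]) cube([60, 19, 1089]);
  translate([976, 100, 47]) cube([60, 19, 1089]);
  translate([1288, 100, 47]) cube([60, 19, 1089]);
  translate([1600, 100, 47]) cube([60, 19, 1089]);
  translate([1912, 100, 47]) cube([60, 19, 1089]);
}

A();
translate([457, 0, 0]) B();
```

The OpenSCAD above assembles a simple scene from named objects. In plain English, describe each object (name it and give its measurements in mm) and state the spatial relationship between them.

A is a wooden ladder with two side rails of 55×69 mm section and 1332 mm height, set 457 mm apart overall. Between them run 4 rectangular rungs (69 mm deep, 25 mm thick), front faces flush with the rails' −y face. The bottom of the first rung is 243 mm above the floor and each subsequent rung is 316 mm higher than the one below.

B is a fence section. Two 100×100 mm posts, 1167 mm tall, stand on the floor with a clear span of 2129 mm between their inner faces. Two horizontal rails of 100×96 mm section span the gap between the posts with their undersides at z = 248 mm and z = 825 mm, flush with the posts' −y face. 6 pickets, each 60 mm wide, 19 mm thick and 1089 mm tall, are fixed to the +y face of the rails with their bottoms at z = 47 mm, evenly spaced across the span with equal gaps (rounded down to the nearest mm) at the −x end and between each pair — any rounding remainder accumulates at the +x end.

The fence section is against the ladder's +x side, with their −y faces flush.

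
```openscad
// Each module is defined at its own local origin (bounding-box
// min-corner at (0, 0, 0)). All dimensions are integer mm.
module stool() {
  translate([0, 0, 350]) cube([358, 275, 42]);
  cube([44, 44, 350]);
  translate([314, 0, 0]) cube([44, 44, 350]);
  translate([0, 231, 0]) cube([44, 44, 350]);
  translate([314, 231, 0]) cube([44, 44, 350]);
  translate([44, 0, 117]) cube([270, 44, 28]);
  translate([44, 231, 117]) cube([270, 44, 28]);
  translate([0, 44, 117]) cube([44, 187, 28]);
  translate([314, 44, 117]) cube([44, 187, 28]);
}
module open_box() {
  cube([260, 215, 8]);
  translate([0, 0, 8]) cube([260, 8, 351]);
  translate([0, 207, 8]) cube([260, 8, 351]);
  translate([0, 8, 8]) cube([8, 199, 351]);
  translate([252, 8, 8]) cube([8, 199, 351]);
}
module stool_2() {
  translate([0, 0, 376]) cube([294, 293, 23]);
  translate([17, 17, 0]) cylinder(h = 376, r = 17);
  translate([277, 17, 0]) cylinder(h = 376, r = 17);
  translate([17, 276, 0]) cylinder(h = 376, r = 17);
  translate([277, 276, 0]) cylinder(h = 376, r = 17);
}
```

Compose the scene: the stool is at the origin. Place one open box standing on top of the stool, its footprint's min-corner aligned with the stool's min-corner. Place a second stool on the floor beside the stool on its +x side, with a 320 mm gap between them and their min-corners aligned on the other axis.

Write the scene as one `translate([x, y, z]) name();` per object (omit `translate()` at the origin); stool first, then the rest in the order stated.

stool();
translate([0, 0, 392]) open_box();
translate([678, 0, 0]) stool_2();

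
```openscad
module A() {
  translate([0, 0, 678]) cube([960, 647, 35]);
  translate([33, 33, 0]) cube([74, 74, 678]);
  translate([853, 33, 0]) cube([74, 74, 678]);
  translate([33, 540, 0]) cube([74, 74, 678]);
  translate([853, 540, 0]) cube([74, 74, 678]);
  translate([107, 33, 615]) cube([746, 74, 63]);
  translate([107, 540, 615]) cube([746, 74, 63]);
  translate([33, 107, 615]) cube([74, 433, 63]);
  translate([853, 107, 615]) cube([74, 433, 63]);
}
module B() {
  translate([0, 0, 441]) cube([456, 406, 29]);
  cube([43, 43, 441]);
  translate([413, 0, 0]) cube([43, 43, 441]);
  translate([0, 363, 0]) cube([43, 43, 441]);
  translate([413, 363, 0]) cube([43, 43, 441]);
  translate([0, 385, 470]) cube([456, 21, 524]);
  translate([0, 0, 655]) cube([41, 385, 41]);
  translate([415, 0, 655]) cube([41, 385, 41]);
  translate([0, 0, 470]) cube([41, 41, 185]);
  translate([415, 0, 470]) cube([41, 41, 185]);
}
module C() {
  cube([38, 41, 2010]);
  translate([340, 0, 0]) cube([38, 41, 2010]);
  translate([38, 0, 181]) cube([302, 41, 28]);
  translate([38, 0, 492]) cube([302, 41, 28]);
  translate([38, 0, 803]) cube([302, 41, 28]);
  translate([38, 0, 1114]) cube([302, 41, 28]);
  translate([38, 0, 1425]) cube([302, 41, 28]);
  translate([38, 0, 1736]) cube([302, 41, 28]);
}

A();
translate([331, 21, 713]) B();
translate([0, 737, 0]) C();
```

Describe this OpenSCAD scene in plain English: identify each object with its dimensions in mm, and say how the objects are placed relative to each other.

A is a table with a 960×647 mm rectangular top, 35 mm thick, top surface at z = 713 mm, supported by four 74×74 mm square legs, each inset 33 mm from the nearest pair of top edges, running from the floor. Four apron rails, 74 mm thick and 63 mm tall, run between adjacent legs with their top edges flush with the underside of the top and their outer faces flush with the legs' outer faces.

B is a chair. The seat is a 456×406×29 mm slab with its top at z = 470 mm, on four 43×43 mm corner legs (flush with the seat edges, standing on z = 0). A flat backrest 21 mm thick, 524 mm tall, spans the full seat width and rises from the seat top along its +y edge, rear face flush with the rear of the seat. Two armrests of 41×41 mm section run along each side from the seat's front edge to the front of the backrest, top faces 226 mm above the seat top and outer faces flush with the seat's x-edges; a 41×41 mm post under the front of each armrest stands on the seat at the front corner.

C is a straight ladder. Two 38×41 mm vertical rails, 2010 mm tall, stand 378 mm apart (outside-to-outside) with their front faces coplanar on the −y side. 6 rungs, each 41 mm deep and 28 mm tall, span between the inner faces of the rails, front faces flush with the rails. The lowest rung's underside is at z = 181 mm and rungs are spaced 311 mm apart (underside to underside).

The chair is on top of the table. The ladder is on the floor beside the table on its +y side.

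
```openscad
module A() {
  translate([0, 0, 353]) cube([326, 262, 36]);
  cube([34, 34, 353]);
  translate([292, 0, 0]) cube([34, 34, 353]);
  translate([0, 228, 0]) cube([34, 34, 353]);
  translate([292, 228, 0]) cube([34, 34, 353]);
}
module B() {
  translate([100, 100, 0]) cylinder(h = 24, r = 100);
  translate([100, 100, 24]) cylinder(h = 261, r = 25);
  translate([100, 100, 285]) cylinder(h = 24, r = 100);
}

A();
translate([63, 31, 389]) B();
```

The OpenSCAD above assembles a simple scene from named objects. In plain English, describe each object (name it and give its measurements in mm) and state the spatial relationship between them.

A is a simple wooden stool: a rectangular seat 326 mm (x) by 262 mm (y), 36 mm thick, top face at z = 389 mm, on four square legs, each 34×34 mm in cross-section. The legs rest on z = 0, each flush with a corner of the seat.

B is a spool: two coaxial disc flanges of radius 100 mm and thickness 24 mm, joined by a core cylinder of radius 25 mm and height 261 mm. The lower flange rests on z = 0 and the three cylinders share a vertical axis.

The spool is on top of the stool, centred.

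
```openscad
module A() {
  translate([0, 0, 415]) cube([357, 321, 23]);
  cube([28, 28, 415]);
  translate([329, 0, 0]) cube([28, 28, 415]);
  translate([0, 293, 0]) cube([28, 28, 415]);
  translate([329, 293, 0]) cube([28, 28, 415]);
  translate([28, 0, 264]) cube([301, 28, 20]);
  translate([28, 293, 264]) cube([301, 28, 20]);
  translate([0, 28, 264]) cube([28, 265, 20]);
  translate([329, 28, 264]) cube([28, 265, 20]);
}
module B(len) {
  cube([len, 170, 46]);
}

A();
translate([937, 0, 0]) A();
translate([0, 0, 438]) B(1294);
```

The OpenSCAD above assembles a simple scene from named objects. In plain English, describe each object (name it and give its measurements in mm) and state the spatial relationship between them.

A is a four-legged stool. The seat is 357×321 mm, 23 mm thick, top at z = 438 mm. It stands on four square legs, each 28×28 mm in cross-section, from z = 0 to the seat underside, each flush with a corner of the seat. Four stretchers, 28 mm wide and 20 mm tall, connect adjacent legs with their undersides at z = 264 mm, each running between the inner faces of the legs it joins and aligned with the legs' outer faces on the other axis.

B is a rectangular beam 1294 mm long (x), 170 mm deep (y), 46 mm thick (z).

The beam spans the tops of two stools placed 580 mm apart, resting at z = 438 mm.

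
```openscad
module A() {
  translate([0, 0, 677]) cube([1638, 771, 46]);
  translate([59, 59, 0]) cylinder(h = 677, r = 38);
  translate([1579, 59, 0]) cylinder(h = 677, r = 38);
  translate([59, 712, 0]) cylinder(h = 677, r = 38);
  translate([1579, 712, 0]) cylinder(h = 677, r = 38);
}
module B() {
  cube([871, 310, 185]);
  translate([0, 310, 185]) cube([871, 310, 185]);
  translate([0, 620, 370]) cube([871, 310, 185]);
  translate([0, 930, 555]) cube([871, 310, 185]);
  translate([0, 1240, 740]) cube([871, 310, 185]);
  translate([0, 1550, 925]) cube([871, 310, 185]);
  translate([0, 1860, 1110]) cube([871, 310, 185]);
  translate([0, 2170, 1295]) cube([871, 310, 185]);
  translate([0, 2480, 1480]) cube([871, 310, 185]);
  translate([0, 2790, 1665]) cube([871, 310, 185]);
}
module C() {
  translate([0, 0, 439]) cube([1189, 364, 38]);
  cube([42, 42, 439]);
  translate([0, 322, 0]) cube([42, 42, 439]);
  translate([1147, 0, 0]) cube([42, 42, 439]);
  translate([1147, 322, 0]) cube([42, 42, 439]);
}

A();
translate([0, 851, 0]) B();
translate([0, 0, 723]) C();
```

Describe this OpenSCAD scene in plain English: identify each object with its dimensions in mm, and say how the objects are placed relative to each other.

A is a table: top 1638 mm (x) × 771 mm (y), 46 mm thick, upper face at z = 723 mm, on four round legs of 76 mm diameter, each leg's bounding box inset 21 mm from the nearest pair of top edges, running from z = 0 to the bottom of the top.

B is a straight staircase of 10 solid steps. Each step is 871 mm wide (x), 310 mm deep (y, the going) and 185 mm tall (the rise). The first step rests on the floor; each subsequent step sits one going further in +y and one rise higher in +z, directly behind and above the previous step with no overlap.

C is a bench: a 1189×364 mm seat slab, 38 mm thick, top at z = 477 mm, on four 42×42 mm square legs flush with the seat corners and standing on z = 0.

The staircase is on the floor beside the table on its +y side. The bench is on top of the table.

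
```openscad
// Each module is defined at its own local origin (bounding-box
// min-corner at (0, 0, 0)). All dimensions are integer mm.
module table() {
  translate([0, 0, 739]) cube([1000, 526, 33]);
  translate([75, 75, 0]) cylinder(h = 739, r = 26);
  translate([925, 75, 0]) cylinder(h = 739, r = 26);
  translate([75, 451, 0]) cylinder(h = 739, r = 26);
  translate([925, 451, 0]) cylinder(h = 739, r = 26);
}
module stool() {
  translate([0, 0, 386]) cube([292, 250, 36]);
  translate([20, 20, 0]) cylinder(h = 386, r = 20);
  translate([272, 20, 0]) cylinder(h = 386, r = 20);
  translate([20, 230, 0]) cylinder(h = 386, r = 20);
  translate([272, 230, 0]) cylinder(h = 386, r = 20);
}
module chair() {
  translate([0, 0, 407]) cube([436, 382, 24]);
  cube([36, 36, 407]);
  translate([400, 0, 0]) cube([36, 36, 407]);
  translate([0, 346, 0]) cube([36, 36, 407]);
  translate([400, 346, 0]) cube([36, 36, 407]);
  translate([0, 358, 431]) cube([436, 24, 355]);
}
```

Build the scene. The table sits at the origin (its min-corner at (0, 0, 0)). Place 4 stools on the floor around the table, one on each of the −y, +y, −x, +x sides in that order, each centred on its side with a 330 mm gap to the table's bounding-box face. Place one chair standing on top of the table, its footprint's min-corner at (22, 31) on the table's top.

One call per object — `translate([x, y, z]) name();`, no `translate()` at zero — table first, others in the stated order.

table();
translate([354, -580, 0]) stool();
translate([354, 856, 0]) stool();
translate([-622, 138, 0]) stool();
translate([1330, 138, 0]) stool();
translate([22, 31, 772]) chair();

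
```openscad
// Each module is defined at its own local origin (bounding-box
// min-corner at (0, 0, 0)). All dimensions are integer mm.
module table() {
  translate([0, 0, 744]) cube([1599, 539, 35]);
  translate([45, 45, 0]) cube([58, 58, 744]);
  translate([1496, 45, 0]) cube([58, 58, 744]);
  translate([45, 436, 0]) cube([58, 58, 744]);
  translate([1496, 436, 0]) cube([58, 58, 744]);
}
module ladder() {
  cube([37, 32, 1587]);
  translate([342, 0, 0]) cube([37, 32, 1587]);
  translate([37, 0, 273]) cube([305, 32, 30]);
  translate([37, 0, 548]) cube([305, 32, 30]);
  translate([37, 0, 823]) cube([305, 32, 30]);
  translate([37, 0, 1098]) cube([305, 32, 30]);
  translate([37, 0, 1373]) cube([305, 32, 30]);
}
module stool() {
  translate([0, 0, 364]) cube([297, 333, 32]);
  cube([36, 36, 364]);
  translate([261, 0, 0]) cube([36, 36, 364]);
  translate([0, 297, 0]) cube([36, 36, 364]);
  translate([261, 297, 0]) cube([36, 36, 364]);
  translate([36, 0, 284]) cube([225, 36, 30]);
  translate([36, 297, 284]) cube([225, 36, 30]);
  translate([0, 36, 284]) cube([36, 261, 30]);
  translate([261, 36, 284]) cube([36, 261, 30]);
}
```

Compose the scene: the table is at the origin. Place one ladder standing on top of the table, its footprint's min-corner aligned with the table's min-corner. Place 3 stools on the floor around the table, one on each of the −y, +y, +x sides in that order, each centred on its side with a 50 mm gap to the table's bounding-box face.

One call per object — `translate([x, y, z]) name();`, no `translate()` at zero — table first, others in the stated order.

table();
translate([0, 0, 779]) ladder();
translate([651, -383, 0]) stool();
translate([651, 589, 0]) stool();
translate([1649, 103, 0]) stool();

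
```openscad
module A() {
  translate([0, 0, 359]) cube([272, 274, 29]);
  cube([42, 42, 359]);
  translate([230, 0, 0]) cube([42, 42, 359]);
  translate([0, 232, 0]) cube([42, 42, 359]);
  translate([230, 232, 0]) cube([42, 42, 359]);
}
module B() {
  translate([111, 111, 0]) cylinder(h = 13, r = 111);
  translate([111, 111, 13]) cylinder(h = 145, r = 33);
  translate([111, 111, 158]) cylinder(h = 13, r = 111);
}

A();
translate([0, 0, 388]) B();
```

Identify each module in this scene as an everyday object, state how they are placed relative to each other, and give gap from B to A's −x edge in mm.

A is a stool. B is a spool. The spool is on top of the stool. The gap from the spool to the stool's −x edge is 0 mm.

The spool's min-x is at 0; the stool's min-x is 0; gap = 0 mm.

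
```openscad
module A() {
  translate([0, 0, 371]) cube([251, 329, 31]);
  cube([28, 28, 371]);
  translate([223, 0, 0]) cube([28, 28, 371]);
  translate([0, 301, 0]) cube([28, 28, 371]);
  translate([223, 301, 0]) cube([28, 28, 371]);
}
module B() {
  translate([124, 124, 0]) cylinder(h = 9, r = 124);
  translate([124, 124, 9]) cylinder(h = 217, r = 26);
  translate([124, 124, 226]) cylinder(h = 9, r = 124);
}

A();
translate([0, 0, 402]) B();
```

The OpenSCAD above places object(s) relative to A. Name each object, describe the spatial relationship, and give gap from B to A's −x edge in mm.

The spool's min-x is at 0; the stool's min-x is 0; gap = 0 mm.

A is a stool. B is a spool. The spool is on top of the stool. The gap from the spool to the stool's −x edge is 0 mm.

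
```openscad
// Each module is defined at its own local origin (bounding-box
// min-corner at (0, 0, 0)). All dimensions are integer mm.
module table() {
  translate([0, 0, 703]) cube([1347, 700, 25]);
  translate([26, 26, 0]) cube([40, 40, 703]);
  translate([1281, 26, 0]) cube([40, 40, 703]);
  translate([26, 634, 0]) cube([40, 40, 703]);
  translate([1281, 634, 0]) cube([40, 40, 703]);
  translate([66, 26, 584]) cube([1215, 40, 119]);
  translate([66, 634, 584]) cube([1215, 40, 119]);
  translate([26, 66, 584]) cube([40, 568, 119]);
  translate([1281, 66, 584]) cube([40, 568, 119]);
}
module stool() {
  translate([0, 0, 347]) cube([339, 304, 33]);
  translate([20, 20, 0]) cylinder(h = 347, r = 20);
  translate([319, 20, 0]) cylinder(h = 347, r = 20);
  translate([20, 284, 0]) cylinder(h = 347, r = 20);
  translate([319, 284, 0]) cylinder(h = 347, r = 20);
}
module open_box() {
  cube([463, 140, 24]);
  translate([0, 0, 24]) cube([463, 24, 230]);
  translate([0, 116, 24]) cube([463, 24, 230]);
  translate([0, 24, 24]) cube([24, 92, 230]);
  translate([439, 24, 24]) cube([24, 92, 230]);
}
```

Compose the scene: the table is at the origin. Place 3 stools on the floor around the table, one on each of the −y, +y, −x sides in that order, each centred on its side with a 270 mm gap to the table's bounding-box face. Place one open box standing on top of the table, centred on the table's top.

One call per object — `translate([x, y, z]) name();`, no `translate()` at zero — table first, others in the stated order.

table();
translate([504, -574, 0]) stool();
translate([504, 970, 0]) stool();
translate([-609, 198, 0]) stool();
translate([442, 280, 728]) open_box();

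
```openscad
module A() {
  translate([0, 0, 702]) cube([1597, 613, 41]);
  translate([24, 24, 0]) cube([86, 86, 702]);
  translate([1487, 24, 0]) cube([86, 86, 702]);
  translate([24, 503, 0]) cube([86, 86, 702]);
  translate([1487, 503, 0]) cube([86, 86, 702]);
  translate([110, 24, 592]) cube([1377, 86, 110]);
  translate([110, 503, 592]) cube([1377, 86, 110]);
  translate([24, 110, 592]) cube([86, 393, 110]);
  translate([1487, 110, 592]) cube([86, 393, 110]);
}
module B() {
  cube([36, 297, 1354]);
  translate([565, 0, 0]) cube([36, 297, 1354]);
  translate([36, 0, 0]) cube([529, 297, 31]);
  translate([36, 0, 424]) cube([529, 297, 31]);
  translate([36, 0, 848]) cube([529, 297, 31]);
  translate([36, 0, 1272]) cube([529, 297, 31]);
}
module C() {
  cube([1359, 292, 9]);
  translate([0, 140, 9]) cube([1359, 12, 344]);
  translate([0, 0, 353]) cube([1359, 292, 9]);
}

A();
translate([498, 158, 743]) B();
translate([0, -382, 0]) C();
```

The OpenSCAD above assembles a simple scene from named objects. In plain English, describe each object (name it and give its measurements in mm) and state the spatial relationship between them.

A is a table with a 1597×613 mm rectangular top, 41 mm thick, top surface at z = 743 mm, supported by four 86×86 mm square legs, each inset 24 mm from the nearest pair of top edges, running from the floor. Four apron rails, 86 mm thick and 110 mm tall, run between adjacent legs with their top edges flush with the underside of the top and their outer faces flush with the legs' outer faces.

B is an open bookshelf. Two side panels, each 36 mm thick, 297 mm deep and 1354 mm tall, stand 601 mm apart (outside-to-outside). Between them sit 4 shelves, each 31 mm thick and 297 mm deep, spanning the full gap between the sides. The bottom shelf rests on the floor (its underside at z = 0) and the clear gap between one shelf's top and the next shelf's underside is 393 mm.

C is an I-beam lying along x, 1359 mm long. Overall section height 362 mm. Two flanges 292 mm wide (y) and 9 mm thick, one on the floor and one at the top; a web 12 mm thick runs between them, centred on the flange width.

The bookshelf is on top of the table, centred. The I-beam is on the floor beside the table on its −y side.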